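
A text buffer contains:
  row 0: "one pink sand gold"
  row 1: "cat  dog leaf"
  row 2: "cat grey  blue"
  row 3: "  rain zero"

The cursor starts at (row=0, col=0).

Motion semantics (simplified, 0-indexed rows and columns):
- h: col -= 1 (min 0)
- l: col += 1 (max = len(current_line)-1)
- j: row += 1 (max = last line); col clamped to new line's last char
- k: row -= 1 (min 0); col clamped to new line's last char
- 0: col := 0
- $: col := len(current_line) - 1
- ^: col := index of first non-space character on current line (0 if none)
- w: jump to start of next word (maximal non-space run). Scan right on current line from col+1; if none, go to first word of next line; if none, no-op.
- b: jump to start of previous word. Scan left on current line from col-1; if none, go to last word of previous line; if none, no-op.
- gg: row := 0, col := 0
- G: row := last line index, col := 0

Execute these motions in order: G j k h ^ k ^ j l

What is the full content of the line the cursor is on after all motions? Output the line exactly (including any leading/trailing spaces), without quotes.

After 1 (G): row=3 col=0 char='_'
After 2 (j): row=3 col=0 char='_'
After 3 (k): row=2 col=0 char='c'
After 4 (h): row=2 col=0 char='c'
After 5 (^): row=2 col=0 char='c'
After 6 (k): row=1 col=0 char='c'
After 7 (^): row=1 col=0 char='c'
After 8 (j): row=2 col=0 char='c'
After 9 (l): row=2 col=1 char='a'

Answer: cat grey  blue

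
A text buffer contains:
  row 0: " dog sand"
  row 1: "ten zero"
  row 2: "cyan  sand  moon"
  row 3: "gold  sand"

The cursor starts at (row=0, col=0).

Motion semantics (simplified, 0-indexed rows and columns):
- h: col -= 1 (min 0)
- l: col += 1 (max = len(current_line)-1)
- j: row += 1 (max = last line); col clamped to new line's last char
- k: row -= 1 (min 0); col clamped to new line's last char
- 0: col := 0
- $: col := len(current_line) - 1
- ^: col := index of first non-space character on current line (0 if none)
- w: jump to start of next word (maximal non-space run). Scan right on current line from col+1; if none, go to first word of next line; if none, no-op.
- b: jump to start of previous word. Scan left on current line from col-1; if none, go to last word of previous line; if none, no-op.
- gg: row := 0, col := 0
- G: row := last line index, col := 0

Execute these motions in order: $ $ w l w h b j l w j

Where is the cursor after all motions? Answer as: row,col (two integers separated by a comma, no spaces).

Answer: 3,6

Derivation:
After 1 ($): row=0 col=8 char='d'
After 2 ($): row=0 col=8 char='d'
After 3 (w): row=1 col=0 char='t'
After 4 (l): row=1 col=1 char='e'
After 5 (w): row=1 col=4 char='z'
After 6 (h): row=1 col=3 char='_'
After 7 (b): row=1 col=0 char='t'
After 8 (j): row=2 col=0 char='c'
After 9 (l): row=2 col=1 char='y'
After 10 (w): row=2 col=6 char='s'
After 11 (j): row=3 col=6 char='s'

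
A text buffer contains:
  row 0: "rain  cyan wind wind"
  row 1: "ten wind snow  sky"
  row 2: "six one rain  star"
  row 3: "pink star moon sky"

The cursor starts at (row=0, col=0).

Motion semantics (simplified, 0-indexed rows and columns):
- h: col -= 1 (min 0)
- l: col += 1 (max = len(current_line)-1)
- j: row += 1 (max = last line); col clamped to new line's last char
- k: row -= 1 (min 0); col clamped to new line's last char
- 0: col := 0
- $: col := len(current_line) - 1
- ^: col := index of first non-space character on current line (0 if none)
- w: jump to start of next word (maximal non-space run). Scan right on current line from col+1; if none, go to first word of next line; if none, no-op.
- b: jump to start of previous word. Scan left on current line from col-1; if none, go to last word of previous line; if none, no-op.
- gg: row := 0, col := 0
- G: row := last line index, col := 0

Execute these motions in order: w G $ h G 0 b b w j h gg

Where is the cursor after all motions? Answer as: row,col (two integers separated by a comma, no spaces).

After 1 (w): row=0 col=6 char='c'
After 2 (G): row=3 col=0 char='p'
After 3 ($): row=3 col=17 char='y'
After 4 (h): row=3 col=16 char='k'
After 5 (G): row=3 col=0 char='p'
After 6 (0): row=3 col=0 char='p'
After 7 (b): row=2 col=14 char='s'
After 8 (b): row=2 col=8 char='r'
After 9 (w): row=2 col=14 char='s'
After 10 (j): row=3 col=14 char='_'
After 11 (h): row=3 col=13 char='n'
After 12 (gg): row=0 col=0 char='r'

Answer: 0,0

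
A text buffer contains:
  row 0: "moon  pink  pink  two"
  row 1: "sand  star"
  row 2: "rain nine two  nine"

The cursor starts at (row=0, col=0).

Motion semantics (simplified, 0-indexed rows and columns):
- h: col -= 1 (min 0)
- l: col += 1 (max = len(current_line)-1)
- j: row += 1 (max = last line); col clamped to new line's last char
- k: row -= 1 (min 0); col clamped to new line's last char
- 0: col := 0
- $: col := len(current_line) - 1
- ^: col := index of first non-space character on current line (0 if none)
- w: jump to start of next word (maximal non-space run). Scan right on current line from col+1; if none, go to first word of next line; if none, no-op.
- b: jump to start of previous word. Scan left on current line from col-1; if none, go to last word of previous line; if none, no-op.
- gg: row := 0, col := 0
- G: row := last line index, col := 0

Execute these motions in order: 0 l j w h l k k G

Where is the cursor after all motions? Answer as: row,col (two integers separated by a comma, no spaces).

After 1 (0): row=0 col=0 char='m'
After 2 (l): row=0 col=1 char='o'
After 3 (j): row=1 col=1 char='a'
After 4 (w): row=1 col=6 char='s'
After 5 (h): row=1 col=5 char='_'
After 6 (l): row=1 col=6 char='s'
After 7 (k): row=0 col=6 char='p'
After 8 (k): row=0 col=6 char='p'
After 9 (G): row=2 col=0 char='r'

Answer: 2,0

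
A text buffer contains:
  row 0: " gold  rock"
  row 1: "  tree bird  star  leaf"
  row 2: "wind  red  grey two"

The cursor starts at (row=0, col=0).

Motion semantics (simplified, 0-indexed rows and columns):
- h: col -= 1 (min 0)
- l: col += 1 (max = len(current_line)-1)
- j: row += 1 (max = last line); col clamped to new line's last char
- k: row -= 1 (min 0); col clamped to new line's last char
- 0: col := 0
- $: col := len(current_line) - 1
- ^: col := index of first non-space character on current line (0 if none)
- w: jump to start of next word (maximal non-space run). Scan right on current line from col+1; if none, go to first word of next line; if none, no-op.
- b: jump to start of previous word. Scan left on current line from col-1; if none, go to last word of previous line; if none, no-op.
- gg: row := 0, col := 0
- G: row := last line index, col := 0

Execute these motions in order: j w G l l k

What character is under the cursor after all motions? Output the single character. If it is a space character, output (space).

After 1 (j): row=1 col=0 char='_'
After 2 (w): row=1 col=2 char='t'
After 3 (G): row=2 col=0 char='w'
After 4 (l): row=2 col=1 char='i'
After 5 (l): row=2 col=2 char='n'
After 6 (k): row=1 col=2 char='t'

Answer: t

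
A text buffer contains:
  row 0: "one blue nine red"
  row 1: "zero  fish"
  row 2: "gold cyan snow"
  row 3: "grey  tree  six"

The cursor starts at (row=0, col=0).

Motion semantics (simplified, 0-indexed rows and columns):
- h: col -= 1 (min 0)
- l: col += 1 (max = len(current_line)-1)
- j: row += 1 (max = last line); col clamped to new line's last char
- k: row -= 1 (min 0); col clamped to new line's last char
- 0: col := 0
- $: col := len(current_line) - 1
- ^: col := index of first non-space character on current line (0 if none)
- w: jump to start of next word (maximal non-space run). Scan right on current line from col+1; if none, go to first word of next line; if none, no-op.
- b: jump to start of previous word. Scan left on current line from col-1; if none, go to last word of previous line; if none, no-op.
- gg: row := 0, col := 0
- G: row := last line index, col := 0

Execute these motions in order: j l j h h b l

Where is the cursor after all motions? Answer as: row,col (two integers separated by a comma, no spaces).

Answer: 1,7

Derivation:
After 1 (j): row=1 col=0 char='z'
After 2 (l): row=1 col=1 char='e'
After 3 (j): row=2 col=1 char='o'
After 4 (h): row=2 col=0 char='g'
After 5 (h): row=2 col=0 char='g'
After 6 (b): row=1 col=6 char='f'
After 7 (l): row=1 col=7 char='i'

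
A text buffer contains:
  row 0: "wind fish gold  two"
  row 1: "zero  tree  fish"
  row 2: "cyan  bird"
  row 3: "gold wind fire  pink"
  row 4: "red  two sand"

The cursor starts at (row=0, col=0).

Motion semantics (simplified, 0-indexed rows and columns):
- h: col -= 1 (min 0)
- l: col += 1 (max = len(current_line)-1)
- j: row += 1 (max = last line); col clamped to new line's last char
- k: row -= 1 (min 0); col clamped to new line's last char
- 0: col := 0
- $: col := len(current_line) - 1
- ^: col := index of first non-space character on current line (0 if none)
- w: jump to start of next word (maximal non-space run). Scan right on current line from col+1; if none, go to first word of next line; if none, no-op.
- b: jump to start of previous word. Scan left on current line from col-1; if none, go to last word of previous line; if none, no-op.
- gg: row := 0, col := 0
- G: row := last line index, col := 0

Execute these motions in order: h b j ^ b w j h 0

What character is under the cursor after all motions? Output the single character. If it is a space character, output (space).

Answer: c

Derivation:
After 1 (h): row=0 col=0 char='w'
After 2 (b): row=0 col=0 char='w'
After 3 (j): row=1 col=0 char='z'
After 4 (^): row=1 col=0 char='z'
After 5 (b): row=0 col=16 char='t'
After 6 (w): row=1 col=0 char='z'
After 7 (j): row=2 col=0 char='c'
After 8 (h): row=2 col=0 char='c'
After 9 (0): row=2 col=0 char='c'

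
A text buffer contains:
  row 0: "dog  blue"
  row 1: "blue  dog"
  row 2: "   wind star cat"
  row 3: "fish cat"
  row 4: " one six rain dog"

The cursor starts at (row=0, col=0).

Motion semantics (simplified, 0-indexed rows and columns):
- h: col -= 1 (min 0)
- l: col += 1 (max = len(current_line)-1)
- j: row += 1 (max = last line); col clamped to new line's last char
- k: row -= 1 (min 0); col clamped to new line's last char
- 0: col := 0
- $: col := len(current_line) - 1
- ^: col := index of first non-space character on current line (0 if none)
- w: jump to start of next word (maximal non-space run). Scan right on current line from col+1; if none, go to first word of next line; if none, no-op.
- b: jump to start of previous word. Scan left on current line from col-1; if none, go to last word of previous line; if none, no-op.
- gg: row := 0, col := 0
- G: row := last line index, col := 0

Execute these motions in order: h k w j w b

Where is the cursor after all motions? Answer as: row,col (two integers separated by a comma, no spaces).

Answer: 1,0

Derivation:
After 1 (h): row=0 col=0 char='d'
After 2 (k): row=0 col=0 char='d'
After 3 (w): row=0 col=5 char='b'
After 4 (j): row=1 col=5 char='_'
After 5 (w): row=1 col=6 char='d'
After 6 (b): row=1 col=0 char='b'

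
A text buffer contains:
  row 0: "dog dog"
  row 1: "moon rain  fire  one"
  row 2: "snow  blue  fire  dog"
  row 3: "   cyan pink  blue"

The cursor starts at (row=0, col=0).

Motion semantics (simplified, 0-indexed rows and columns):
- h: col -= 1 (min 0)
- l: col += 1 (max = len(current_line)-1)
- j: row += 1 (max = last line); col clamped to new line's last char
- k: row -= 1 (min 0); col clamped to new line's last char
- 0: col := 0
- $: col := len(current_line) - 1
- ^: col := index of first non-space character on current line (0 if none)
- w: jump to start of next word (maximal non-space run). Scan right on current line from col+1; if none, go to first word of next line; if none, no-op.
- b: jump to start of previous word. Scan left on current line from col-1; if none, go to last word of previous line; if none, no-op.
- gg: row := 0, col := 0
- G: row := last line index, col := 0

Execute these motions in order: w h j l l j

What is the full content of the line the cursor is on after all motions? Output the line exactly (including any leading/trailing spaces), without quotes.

Answer: snow  blue  fire  dog

Derivation:
After 1 (w): row=0 col=4 char='d'
After 2 (h): row=0 col=3 char='_'
After 3 (j): row=1 col=3 char='n'
After 4 (l): row=1 col=4 char='_'
After 5 (l): row=1 col=5 char='r'
After 6 (j): row=2 col=5 char='_'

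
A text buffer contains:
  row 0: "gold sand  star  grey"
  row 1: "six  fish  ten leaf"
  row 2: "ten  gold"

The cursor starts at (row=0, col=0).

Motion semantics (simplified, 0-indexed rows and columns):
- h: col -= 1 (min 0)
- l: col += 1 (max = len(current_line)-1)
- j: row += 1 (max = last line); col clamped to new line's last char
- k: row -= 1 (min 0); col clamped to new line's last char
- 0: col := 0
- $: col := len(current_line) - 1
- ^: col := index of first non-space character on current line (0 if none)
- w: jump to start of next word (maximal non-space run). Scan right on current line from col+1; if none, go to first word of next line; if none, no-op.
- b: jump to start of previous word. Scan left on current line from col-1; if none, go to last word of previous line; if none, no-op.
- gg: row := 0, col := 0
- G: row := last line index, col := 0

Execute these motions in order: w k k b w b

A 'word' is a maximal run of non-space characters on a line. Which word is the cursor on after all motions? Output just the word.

After 1 (w): row=0 col=5 char='s'
After 2 (k): row=0 col=5 char='s'
After 3 (k): row=0 col=5 char='s'
After 4 (b): row=0 col=0 char='g'
After 5 (w): row=0 col=5 char='s'
After 6 (b): row=0 col=0 char='g'

Answer: gold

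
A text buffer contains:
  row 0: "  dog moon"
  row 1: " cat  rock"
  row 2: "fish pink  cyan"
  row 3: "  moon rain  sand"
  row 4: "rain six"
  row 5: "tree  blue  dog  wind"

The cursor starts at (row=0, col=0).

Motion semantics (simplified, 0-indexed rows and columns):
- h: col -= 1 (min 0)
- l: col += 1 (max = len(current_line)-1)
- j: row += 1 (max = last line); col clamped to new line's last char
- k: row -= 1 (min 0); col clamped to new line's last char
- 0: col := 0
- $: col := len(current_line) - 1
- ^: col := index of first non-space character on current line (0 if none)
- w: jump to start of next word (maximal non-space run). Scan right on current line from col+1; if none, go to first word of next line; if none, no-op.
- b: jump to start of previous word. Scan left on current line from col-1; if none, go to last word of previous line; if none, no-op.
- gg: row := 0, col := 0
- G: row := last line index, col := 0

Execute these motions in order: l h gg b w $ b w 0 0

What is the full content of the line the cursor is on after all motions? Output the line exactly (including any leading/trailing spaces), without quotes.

After 1 (l): row=0 col=1 char='_'
After 2 (h): row=0 col=0 char='_'
After 3 (gg): row=0 col=0 char='_'
After 4 (b): row=0 col=0 char='_'
After 5 (w): row=0 col=2 char='d'
After 6 ($): row=0 col=9 char='n'
After 7 (b): row=0 col=6 char='m'
After 8 (w): row=1 col=1 char='c'
After 9 (0): row=1 col=0 char='_'
After 10 (0): row=1 col=0 char='_'

Answer:  cat  rock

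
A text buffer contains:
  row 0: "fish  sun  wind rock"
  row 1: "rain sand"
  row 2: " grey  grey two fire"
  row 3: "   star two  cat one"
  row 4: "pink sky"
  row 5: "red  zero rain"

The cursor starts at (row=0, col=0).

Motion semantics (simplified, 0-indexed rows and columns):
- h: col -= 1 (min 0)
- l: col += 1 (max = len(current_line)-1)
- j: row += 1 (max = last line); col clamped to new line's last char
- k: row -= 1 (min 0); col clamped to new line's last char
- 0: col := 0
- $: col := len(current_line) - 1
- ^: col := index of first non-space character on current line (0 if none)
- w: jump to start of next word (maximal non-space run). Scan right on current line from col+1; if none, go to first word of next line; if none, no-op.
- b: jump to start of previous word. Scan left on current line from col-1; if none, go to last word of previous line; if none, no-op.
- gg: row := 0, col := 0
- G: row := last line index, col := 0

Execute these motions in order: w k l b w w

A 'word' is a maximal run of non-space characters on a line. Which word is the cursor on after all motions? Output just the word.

Answer: rock

Derivation:
After 1 (w): row=0 col=6 char='s'
After 2 (k): row=0 col=6 char='s'
After 3 (l): row=0 col=7 char='u'
After 4 (b): row=0 col=6 char='s'
After 5 (w): row=0 col=11 char='w'
After 6 (w): row=0 col=16 char='r'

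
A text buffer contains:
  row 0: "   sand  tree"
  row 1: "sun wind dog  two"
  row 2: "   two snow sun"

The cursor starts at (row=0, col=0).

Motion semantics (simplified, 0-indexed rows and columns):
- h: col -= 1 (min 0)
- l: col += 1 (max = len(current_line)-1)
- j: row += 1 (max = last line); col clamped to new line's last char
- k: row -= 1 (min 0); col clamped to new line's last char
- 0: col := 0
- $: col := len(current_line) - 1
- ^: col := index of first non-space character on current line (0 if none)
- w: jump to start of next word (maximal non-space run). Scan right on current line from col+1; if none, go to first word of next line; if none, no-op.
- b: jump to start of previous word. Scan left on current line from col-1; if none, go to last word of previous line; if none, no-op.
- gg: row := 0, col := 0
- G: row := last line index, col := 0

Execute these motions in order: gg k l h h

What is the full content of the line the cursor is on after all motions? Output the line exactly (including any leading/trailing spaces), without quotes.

After 1 (gg): row=0 col=0 char='_'
After 2 (k): row=0 col=0 char='_'
After 3 (l): row=0 col=1 char='_'
After 4 (h): row=0 col=0 char='_'
After 5 (h): row=0 col=0 char='_'

Answer:    sand  tree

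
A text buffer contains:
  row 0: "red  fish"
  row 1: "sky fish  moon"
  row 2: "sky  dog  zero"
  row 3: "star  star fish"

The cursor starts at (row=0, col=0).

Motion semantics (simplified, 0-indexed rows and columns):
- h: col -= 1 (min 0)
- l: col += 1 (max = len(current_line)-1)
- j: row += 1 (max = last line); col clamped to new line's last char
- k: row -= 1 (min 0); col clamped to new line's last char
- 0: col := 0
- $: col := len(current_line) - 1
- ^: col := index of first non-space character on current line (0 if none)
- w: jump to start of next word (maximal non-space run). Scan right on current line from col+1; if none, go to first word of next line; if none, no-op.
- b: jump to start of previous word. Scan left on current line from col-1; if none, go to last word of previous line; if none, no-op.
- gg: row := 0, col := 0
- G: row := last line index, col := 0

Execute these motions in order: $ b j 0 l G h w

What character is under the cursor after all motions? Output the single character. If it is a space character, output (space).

Answer: s

Derivation:
After 1 ($): row=0 col=8 char='h'
After 2 (b): row=0 col=5 char='f'
After 3 (j): row=1 col=5 char='i'
After 4 (0): row=1 col=0 char='s'
After 5 (l): row=1 col=1 char='k'
After 6 (G): row=3 col=0 char='s'
After 7 (h): row=3 col=0 char='s'
After 8 (w): row=3 col=6 char='s'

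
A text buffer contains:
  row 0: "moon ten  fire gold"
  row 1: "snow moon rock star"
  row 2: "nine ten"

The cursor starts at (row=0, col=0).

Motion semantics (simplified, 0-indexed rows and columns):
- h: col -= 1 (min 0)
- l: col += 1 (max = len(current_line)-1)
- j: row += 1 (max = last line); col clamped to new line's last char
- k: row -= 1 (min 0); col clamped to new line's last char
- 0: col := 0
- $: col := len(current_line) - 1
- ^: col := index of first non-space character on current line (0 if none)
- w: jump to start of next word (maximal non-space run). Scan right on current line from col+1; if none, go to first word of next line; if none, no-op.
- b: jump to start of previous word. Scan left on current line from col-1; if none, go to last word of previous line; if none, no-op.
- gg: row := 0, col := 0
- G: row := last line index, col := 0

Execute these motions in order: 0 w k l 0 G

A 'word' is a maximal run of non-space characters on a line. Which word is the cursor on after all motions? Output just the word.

Answer: nine

Derivation:
After 1 (0): row=0 col=0 char='m'
After 2 (w): row=0 col=5 char='t'
After 3 (k): row=0 col=5 char='t'
After 4 (l): row=0 col=6 char='e'
After 5 (0): row=0 col=0 char='m'
After 6 (G): row=2 col=0 char='n'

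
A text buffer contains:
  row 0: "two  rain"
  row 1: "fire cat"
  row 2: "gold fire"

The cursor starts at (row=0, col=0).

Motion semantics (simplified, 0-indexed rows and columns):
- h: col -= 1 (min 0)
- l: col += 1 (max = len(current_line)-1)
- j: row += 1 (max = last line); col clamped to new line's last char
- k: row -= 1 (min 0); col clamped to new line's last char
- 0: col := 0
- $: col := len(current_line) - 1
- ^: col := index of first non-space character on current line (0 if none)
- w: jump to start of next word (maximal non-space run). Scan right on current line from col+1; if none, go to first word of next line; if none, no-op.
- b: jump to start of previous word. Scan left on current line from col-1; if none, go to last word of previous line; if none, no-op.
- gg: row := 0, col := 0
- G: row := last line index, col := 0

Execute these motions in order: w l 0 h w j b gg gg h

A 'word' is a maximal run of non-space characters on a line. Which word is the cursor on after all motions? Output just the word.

After 1 (w): row=0 col=5 char='r'
After 2 (l): row=0 col=6 char='a'
After 3 (0): row=0 col=0 char='t'
After 4 (h): row=0 col=0 char='t'
After 5 (w): row=0 col=5 char='r'
After 6 (j): row=1 col=5 char='c'
After 7 (b): row=1 col=0 char='f'
After 8 (gg): row=0 col=0 char='t'
After 9 (gg): row=0 col=0 char='t'
After 10 (h): row=0 col=0 char='t'

Answer: two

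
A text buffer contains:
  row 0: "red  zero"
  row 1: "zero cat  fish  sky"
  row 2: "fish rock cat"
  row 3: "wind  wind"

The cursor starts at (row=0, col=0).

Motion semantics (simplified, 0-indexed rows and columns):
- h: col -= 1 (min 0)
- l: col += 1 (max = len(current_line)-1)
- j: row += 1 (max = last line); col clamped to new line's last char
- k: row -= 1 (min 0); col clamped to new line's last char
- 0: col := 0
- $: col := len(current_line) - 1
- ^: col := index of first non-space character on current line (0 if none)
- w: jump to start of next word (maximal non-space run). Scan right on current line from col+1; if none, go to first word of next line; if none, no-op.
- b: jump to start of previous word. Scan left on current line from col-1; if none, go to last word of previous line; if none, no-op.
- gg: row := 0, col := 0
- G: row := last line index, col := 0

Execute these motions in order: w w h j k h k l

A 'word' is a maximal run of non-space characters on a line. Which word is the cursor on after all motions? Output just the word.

Answer: red

Derivation:
After 1 (w): row=0 col=5 char='z'
After 2 (w): row=1 col=0 char='z'
After 3 (h): row=1 col=0 char='z'
After 4 (j): row=2 col=0 char='f'
After 5 (k): row=1 col=0 char='z'
After 6 (h): row=1 col=0 char='z'
After 7 (k): row=0 col=0 char='r'
After 8 (l): row=0 col=1 char='e'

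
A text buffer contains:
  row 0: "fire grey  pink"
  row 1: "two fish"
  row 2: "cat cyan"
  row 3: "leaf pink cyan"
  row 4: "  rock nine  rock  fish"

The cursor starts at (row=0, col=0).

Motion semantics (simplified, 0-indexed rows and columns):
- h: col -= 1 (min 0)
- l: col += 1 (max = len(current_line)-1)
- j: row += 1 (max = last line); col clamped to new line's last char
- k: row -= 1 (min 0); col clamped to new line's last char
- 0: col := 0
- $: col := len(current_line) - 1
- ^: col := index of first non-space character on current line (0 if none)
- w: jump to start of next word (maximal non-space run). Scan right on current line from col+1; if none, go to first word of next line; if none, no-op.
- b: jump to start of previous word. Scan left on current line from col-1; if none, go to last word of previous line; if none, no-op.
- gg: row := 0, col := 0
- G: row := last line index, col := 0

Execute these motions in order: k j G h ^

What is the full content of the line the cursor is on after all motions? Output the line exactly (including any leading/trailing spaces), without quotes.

Answer:   rock nine  rock  fish

Derivation:
After 1 (k): row=0 col=0 char='f'
After 2 (j): row=1 col=0 char='t'
After 3 (G): row=4 col=0 char='_'
After 4 (h): row=4 col=0 char='_'
After 5 (^): row=4 col=2 char='r'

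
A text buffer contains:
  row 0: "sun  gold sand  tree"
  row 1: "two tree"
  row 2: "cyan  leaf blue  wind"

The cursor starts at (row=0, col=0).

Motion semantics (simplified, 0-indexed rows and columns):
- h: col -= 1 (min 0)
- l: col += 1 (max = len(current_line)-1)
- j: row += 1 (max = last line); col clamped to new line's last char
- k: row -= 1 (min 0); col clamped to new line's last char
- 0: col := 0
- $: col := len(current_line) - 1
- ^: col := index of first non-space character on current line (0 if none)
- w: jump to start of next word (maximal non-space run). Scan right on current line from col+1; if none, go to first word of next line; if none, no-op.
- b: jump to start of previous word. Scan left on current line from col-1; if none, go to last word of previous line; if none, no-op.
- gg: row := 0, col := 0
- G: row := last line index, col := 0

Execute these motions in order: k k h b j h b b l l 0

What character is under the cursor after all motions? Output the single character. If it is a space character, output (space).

After 1 (k): row=0 col=0 char='s'
After 2 (k): row=0 col=0 char='s'
After 3 (h): row=0 col=0 char='s'
After 4 (b): row=0 col=0 char='s'
After 5 (j): row=1 col=0 char='t'
After 6 (h): row=1 col=0 char='t'
After 7 (b): row=0 col=16 char='t'
After 8 (b): row=0 col=10 char='s'
After 9 (l): row=0 col=11 char='a'
After 10 (l): row=0 col=12 char='n'
After 11 (0): row=0 col=0 char='s'

Answer: s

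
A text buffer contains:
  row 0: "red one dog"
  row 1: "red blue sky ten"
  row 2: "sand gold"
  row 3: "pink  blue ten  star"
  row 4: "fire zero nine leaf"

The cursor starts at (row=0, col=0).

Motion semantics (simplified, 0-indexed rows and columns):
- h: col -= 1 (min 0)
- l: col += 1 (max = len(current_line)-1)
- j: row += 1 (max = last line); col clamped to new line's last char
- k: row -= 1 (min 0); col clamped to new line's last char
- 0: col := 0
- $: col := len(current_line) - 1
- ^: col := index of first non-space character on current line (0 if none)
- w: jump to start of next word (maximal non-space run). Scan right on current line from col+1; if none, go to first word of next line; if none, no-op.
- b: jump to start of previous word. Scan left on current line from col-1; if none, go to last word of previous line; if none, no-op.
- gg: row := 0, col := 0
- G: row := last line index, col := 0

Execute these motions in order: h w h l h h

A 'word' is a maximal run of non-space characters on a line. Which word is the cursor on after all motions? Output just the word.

Answer: red

Derivation:
After 1 (h): row=0 col=0 char='r'
After 2 (w): row=0 col=4 char='o'
After 3 (h): row=0 col=3 char='_'
After 4 (l): row=0 col=4 char='o'
After 5 (h): row=0 col=3 char='_'
After 6 (h): row=0 col=2 char='d'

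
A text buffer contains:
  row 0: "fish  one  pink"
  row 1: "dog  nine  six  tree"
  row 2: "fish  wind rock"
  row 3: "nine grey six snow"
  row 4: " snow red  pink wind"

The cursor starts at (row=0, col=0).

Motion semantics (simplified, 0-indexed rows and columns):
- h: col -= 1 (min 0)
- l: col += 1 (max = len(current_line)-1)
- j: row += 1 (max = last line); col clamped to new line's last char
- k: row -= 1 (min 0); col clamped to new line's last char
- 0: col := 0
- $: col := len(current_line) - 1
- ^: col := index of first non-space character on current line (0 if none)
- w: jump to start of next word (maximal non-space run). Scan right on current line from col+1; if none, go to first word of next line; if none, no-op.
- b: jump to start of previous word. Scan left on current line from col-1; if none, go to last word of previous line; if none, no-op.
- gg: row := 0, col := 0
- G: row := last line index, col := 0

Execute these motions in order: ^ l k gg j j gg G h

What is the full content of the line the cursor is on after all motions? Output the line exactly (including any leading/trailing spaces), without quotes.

Answer:  snow red  pink wind

Derivation:
After 1 (^): row=0 col=0 char='f'
After 2 (l): row=0 col=1 char='i'
After 3 (k): row=0 col=1 char='i'
After 4 (gg): row=0 col=0 char='f'
After 5 (j): row=1 col=0 char='d'
After 6 (j): row=2 col=0 char='f'
After 7 (gg): row=0 col=0 char='f'
After 8 (G): row=4 col=0 char='_'
After 9 (h): row=4 col=0 char='_'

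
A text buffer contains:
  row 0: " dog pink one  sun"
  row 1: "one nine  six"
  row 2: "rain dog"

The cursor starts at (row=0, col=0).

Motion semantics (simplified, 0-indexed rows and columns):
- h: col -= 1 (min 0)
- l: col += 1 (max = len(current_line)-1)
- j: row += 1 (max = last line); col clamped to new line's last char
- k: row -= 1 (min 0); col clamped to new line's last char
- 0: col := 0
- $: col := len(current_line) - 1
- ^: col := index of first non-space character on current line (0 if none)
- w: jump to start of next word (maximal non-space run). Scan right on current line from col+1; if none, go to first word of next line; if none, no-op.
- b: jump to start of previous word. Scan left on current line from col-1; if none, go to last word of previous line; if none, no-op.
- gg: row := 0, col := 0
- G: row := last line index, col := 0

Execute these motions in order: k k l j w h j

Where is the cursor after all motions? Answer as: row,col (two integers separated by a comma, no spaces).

After 1 (k): row=0 col=0 char='_'
After 2 (k): row=0 col=0 char='_'
After 3 (l): row=0 col=1 char='d'
After 4 (j): row=1 col=1 char='n'
After 5 (w): row=1 col=4 char='n'
After 6 (h): row=1 col=3 char='_'
After 7 (j): row=2 col=3 char='n'

Answer: 2,3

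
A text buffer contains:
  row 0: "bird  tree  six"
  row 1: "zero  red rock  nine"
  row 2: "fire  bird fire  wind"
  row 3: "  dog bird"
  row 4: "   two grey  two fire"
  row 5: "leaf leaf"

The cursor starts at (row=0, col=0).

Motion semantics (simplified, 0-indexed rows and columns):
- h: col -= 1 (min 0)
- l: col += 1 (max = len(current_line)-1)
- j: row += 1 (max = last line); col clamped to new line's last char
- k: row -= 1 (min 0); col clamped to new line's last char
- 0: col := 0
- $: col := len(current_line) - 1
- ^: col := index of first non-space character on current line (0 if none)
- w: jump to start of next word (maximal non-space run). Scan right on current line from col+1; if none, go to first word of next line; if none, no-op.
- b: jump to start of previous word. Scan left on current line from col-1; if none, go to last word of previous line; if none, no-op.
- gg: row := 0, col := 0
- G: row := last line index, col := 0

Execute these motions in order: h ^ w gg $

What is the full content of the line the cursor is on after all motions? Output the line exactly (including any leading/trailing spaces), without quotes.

After 1 (h): row=0 col=0 char='b'
After 2 (^): row=0 col=0 char='b'
After 3 (w): row=0 col=6 char='t'
After 4 (gg): row=0 col=0 char='b'
After 5 ($): row=0 col=14 char='x'

Answer: bird  tree  six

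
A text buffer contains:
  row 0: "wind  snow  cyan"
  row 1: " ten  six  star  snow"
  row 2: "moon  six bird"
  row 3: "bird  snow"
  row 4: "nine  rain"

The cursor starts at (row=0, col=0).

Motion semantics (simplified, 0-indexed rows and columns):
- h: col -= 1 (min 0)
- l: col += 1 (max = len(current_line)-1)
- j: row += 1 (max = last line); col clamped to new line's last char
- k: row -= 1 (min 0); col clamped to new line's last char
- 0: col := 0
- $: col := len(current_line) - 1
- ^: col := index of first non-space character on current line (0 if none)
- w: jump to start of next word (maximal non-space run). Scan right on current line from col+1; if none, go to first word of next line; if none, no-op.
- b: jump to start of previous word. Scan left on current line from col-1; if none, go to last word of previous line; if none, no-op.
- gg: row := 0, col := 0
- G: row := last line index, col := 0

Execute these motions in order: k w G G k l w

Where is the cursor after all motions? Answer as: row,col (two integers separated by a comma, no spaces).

After 1 (k): row=0 col=0 char='w'
After 2 (w): row=0 col=6 char='s'
After 3 (G): row=4 col=0 char='n'
After 4 (G): row=4 col=0 char='n'
After 5 (k): row=3 col=0 char='b'
After 6 (l): row=3 col=1 char='i'
After 7 (w): row=3 col=6 char='s'

Answer: 3,6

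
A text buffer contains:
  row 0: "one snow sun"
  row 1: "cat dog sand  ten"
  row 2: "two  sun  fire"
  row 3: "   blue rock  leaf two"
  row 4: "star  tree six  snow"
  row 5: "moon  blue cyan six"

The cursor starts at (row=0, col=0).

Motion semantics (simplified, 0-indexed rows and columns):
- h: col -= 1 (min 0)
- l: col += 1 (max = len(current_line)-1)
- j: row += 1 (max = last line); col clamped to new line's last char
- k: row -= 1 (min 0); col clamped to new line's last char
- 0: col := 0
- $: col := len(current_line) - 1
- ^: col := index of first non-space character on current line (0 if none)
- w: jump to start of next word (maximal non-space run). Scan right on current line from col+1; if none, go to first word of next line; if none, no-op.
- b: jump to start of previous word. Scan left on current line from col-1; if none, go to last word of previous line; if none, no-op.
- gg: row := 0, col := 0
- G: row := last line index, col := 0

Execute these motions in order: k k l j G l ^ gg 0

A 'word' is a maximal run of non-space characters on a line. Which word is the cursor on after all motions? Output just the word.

Answer: one

Derivation:
After 1 (k): row=0 col=0 char='o'
After 2 (k): row=0 col=0 char='o'
After 3 (l): row=0 col=1 char='n'
After 4 (j): row=1 col=1 char='a'
After 5 (G): row=5 col=0 char='m'
After 6 (l): row=5 col=1 char='o'
After 7 (^): row=5 col=0 char='m'
After 8 (gg): row=0 col=0 char='o'
After 9 (0): row=0 col=0 char='o'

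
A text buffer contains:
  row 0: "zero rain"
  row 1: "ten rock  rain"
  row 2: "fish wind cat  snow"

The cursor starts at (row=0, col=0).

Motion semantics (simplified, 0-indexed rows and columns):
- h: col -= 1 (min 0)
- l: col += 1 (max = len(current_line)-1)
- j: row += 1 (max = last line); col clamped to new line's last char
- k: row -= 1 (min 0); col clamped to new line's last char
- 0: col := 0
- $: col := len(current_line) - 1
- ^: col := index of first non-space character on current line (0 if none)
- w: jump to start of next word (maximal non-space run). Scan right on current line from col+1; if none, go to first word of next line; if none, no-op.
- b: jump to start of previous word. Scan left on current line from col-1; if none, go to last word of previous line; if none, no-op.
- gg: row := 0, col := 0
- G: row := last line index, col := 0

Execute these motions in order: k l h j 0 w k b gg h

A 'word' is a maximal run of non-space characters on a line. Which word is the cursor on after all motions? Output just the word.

Answer: zero

Derivation:
After 1 (k): row=0 col=0 char='z'
After 2 (l): row=0 col=1 char='e'
After 3 (h): row=0 col=0 char='z'
After 4 (j): row=1 col=0 char='t'
After 5 (0): row=1 col=0 char='t'
After 6 (w): row=1 col=4 char='r'
After 7 (k): row=0 col=4 char='_'
After 8 (b): row=0 col=0 char='z'
After 9 (gg): row=0 col=0 char='z'
After 10 (h): row=0 col=0 char='z'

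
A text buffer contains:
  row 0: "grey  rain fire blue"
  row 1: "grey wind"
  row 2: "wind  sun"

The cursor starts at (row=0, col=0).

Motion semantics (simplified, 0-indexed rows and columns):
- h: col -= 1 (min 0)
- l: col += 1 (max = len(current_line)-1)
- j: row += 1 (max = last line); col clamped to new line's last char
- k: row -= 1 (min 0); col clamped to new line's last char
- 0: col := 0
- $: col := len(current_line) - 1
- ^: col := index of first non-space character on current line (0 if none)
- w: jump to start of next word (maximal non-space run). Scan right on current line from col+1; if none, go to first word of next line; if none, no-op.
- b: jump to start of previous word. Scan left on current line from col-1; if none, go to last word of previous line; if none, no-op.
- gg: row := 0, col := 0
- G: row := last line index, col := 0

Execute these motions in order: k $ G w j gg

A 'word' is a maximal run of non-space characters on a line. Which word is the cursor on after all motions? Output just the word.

After 1 (k): row=0 col=0 char='g'
After 2 ($): row=0 col=19 char='e'
After 3 (G): row=2 col=0 char='w'
After 4 (w): row=2 col=6 char='s'
After 5 (j): row=2 col=6 char='s'
After 6 (gg): row=0 col=0 char='g'

Answer: grey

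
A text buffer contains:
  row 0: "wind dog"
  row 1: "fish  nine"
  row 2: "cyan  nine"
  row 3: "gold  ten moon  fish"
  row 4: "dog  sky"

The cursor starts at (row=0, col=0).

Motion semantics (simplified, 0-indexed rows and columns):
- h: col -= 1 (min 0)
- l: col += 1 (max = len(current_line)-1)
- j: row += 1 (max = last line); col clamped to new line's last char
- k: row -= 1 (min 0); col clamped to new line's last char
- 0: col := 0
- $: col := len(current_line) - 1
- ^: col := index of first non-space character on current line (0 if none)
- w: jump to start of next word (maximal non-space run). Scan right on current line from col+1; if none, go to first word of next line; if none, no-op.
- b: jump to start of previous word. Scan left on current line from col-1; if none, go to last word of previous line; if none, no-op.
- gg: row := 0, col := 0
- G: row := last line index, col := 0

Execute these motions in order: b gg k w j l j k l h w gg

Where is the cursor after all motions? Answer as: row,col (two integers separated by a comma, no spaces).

After 1 (b): row=0 col=0 char='w'
After 2 (gg): row=0 col=0 char='w'
After 3 (k): row=0 col=0 char='w'
After 4 (w): row=0 col=5 char='d'
After 5 (j): row=1 col=5 char='_'
After 6 (l): row=1 col=6 char='n'
After 7 (j): row=2 col=6 char='n'
After 8 (k): row=1 col=6 char='n'
After 9 (l): row=1 col=7 char='i'
After 10 (h): row=1 col=6 char='n'
After 11 (w): row=2 col=0 char='c'
After 12 (gg): row=0 col=0 char='w'

Answer: 0,0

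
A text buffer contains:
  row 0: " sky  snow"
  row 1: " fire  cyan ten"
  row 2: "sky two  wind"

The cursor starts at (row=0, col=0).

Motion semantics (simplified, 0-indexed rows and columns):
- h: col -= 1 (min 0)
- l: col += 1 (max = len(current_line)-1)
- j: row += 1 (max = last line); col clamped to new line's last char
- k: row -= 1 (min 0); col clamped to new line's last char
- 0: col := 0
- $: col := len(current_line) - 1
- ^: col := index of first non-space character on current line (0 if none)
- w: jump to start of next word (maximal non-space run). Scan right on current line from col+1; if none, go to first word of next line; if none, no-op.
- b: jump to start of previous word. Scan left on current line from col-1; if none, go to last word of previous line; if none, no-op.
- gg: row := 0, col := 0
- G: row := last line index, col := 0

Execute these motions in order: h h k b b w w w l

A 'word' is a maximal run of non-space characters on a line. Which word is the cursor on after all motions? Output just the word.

Answer: fire

Derivation:
After 1 (h): row=0 col=0 char='_'
After 2 (h): row=0 col=0 char='_'
After 3 (k): row=0 col=0 char='_'
After 4 (b): row=0 col=0 char='_'
After 5 (b): row=0 col=0 char='_'
After 6 (w): row=0 col=1 char='s'
After 7 (w): row=0 col=6 char='s'
After 8 (w): row=1 col=1 char='f'
After 9 (l): row=1 col=2 char='i'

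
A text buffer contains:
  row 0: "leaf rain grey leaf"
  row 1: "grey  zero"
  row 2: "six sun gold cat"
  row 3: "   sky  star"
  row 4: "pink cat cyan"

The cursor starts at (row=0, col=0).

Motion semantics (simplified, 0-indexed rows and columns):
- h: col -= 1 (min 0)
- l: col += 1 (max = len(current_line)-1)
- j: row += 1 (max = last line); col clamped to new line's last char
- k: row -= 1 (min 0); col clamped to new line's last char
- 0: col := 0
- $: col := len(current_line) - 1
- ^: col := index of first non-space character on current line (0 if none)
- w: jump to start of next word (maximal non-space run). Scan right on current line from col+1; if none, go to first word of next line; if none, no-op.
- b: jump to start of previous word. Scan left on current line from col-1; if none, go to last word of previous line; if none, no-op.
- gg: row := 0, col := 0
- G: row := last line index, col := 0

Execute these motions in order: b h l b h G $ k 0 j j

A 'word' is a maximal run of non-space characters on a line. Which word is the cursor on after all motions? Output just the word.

Answer: pink

Derivation:
After 1 (b): row=0 col=0 char='l'
After 2 (h): row=0 col=0 char='l'
After 3 (l): row=0 col=1 char='e'
After 4 (b): row=0 col=0 char='l'
After 5 (h): row=0 col=0 char='l'
After 6 (G): row=4 col=0 char='p'
After 7 ($): row=4 col=12 char='n'
After 8 (k): row=3 col=11 char='r'
After 9 (0): row=3 col=0 char='_'
After 10 (j): row=4 col=0 char='p'
After 11 (j): row=4 col=0 char='p'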